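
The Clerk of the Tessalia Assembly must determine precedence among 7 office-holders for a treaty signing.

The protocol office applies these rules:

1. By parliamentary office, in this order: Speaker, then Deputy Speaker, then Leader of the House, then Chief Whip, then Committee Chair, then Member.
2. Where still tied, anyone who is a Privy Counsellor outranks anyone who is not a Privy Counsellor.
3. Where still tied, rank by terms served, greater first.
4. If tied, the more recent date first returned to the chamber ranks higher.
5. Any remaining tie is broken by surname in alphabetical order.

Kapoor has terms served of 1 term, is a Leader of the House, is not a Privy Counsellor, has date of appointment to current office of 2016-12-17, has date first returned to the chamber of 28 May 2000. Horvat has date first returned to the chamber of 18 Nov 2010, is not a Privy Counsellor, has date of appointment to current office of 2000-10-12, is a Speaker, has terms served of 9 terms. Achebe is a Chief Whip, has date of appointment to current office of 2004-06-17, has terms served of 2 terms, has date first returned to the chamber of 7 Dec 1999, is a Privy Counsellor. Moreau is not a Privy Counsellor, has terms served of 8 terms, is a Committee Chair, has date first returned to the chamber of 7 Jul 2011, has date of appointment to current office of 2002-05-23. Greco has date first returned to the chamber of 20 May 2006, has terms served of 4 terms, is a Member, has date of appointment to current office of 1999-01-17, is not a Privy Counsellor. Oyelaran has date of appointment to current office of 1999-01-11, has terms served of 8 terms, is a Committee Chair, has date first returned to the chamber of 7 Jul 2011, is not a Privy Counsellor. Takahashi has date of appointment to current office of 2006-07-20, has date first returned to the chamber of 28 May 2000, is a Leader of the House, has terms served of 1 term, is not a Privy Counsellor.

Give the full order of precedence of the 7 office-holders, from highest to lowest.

Horvat, Kapoor, Takahashi, Achebe, Moreau, Oyelaran, Greco

By parliamentary office: Horvat (Speaker); then Kapoor and Takahashi (Leader of the House); then Achebe (Chief Whip); then Moreau and Oyelaran (Committee Chair); then Greco (Member).
Kapoor and Takahashi are each not a Privy Counsellor, so the next rule applies.
Kapoor and Takahashi both have terms served 1 term, so the next rule applies.
Kapoor and Takahashi both have date first returned to the chamber 28 May 2000, so the next rule applies.
Among Kapoor and Takahashi, alphabetically by surname: Kapoor before Takahashi.
Moreau and Oyelaran are each not a Privy Counsellor, so the next rule applies.
Moreau and Oyelaran both have terms served 8 terms, so the next rule applies.
Moreau and Oyelaran both have date first returned to the chamber 7 Jul 2011, so the next rule applies.
Among Moreau and Oyelaran, alphabetically by surname: Moreau before Oyelaran.
Full order: Horvat, Kapoor, Takahashi, Achebe, Moreau, Oyelaran, Greco.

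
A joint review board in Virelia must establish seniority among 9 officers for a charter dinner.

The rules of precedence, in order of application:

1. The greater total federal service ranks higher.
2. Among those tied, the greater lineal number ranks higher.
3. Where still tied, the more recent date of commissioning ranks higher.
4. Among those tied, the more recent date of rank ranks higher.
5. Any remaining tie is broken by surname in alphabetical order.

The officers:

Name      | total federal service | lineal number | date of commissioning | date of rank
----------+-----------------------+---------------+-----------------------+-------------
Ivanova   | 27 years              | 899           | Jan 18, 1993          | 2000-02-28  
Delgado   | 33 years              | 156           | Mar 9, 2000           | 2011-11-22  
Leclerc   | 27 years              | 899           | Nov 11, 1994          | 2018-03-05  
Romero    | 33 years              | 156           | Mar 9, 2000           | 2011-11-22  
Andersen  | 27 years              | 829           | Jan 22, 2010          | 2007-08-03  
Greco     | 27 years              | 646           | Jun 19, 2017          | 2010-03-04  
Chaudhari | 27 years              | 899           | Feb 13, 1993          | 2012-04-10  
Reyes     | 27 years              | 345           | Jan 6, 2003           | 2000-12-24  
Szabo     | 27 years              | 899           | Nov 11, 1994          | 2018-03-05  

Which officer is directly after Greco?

By total federal service (higher first): Delgado and Romero (both 33 years); then Leclerc, Szabo, Chaudhari, Ivanova, Andersen, Greco and Reyes (each 27 years).
Delgado and Romero both have lineal number 156, so the next rule applies.
Delgado and Romero both have date of commissioning Mar 9, 2000, so the next rule applies.
Delgado and Romero both have date of rank 2011-11-22, so the next rule applies.
Among Delgado and Romero, alphabetically by surname: Delgado before Romero.
Among Leclerc, Szabo, Chaudhari, Ivanova, Andersen, Greco and Reyes, by lineal number (higher first): Leclerc, Szabo, Chaudhari and Ivanova (899) before Andersen (829) before Greco (646) before Reyes (345).
Among Leclerc, Szabo, Chaudhari and Ivanova, by date of commissioning (later first): Leclerc and Szabo (Nov 11, 1994) before Chaudhari (Feb 13, 1993) before Ivanova (Jan 18, 1993).
Leclerc and Szabo both have date of rank 2018-03-05, so the next rule applies.
Among Leclerc and Szabo, alphabetically by surname: Leclerc before Szabo.
Order: Delgado, Romero, Leclerc, Szabo, Chaudhari, Ivanova, Andersen, Greco, Reyes.

Reyes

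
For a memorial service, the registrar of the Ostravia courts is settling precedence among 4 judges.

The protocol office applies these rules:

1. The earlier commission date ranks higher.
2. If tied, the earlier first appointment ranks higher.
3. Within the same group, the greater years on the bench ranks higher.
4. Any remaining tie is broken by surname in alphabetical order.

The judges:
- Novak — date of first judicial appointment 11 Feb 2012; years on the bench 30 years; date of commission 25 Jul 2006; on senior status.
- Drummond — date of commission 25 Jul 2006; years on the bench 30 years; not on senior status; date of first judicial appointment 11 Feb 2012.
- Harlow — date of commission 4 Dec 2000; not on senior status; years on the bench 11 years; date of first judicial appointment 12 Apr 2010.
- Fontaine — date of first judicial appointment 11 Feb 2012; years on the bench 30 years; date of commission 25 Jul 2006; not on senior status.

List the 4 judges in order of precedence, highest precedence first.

By date of commission (earlier first): Harlow (4 Dec 2000); then Drummond, Fontaine and Novak (each 25 Jul 2006).
Drummond, Fontaine and Novak all have date of first judicial appointment 11 Feb 2012, so the next rule applies.
Drummond, Fontaine and Novak all have years on the bench 30 years, so the next rule applies.
Among Drummond, Fontaine and Novak, alphabetically by surname: Drummond before Fontaine before Novak.
Full order: Harlow, Drummond, Fontaine, Novak.

Harlow, Drummond, Fontaine, Novak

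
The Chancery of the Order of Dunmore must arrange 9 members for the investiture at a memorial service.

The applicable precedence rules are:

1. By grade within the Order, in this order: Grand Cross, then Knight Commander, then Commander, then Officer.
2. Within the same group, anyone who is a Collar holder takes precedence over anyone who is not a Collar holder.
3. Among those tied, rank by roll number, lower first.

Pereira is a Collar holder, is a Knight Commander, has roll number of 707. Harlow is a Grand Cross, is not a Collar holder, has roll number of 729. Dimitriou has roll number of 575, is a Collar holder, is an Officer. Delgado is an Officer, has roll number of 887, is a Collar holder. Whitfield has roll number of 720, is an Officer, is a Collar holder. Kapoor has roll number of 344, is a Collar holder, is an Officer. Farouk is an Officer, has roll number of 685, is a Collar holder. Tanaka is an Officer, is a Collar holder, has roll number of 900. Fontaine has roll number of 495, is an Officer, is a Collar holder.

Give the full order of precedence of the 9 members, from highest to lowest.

By grade within the Order: Harlow (Grand Cross); then Pereira (Knight Commander); then Kapoor, Fontaine, Dimitriou, Farouk, Whitfield, Delgado and Tanaka (Officer).
Kapoor, Fontaine, Dimitriou, Farouk, Whitfield, Delgado and Tanaka are each a Collar holder, so the next rule applies.
Among Kapoor, Fontaine, Dimitriou, Farouk, Whitfield, Delgado and Tanaka, by roll number (lower first): Kapoor (344) before Fontaine (495) before Dimitriou (575) before Farouk (685) before Whitfield (720) before Delgado (887) before Tanaka (900).
Full order: Harlow, Pereira, Kapoor, Fontaine, Dimitriou, Farouk, Whitfield, Delgado, Tanaka.

Harlow, Pereira, Kapoor, Fontaine, Dimitriou, Farouk, Whitfield, Delgado, Tanaka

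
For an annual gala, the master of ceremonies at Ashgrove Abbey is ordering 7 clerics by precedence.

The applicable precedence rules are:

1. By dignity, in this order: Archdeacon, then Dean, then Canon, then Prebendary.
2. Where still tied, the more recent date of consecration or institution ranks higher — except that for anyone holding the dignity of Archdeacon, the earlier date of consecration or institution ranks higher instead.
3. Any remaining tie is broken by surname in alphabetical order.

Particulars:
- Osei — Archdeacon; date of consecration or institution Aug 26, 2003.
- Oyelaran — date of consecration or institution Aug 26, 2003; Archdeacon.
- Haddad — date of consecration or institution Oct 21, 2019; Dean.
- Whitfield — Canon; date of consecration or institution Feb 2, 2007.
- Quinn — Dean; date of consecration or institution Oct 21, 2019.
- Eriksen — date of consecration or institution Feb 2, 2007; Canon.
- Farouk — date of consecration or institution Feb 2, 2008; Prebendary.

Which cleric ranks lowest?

Farouk

By dignity: Osei and Oyelaran (Archdeacon); then Haddad and Quinn (Dean); then Eriksen and Whitfield (Canon); then Farouk (Prebendary).
Osei and Oyelaran both have date of consecration or institution Aug 26, 2003, so the next rule applies.
Among Osei and Oyelaran, alphabetically by surname: Osei before Oyelaran.
Haddad and Quinn both have date of consecration or institution Oct 21, 2019, so the next rule applies.
Among Haddad and Quinn, alphabetically by surname: Haddad before Quinn.
Eriksen and Whitfield both have date of consecration or institution Feb 2, 2007, so the next rule applies.
Among Eriksen and Whitfield, alphabetically by surname: Eriksen before Whitfield.
Order: Osei, Oyelaran, Haddad, Quinn, Eriksen, Whitfield, Farouk.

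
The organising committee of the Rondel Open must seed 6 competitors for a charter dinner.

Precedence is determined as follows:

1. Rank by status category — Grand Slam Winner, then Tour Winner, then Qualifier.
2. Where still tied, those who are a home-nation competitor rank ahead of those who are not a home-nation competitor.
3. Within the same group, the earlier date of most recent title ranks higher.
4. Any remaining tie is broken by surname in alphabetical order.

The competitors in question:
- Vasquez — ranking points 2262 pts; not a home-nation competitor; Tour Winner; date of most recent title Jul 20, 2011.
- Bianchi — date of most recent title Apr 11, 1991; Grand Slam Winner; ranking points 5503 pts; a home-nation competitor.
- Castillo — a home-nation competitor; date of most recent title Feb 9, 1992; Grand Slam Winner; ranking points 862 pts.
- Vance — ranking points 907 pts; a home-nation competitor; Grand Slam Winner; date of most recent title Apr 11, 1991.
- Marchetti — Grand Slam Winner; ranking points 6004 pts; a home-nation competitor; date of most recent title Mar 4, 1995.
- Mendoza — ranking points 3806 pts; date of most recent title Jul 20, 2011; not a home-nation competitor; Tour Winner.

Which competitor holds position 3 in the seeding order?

Castillo

By status category: Bianchi, Vance, Castillo and Marchetti (Grand Slam Winner); then Mendoza and Vasquez (Tour Winner).
Bianchi, Vance, Castillo and Marchetti are each a home-nation competitor, so the next rule applies.
Among Bianchi, Vance, Castillo and Marchetti, by date of most recent title (earlier first): Bianchi and Vance (Apr 11, 1991) before Castillo (Feb 9, 1992) before Marchetti (Mar 4, 1995).
Among Bianchi and Vance, alphabetically by surname: Bianchi before Vance.
Mendoza and Vasquez are each not a home-nation competitor, so the next rule applies.
Mendoza and Vasquez both have date of most recent title Jul 20, 2011, so the next rule applies.
Among Mendoza and Vasquez, alphabetically by surname: Mendoza before Vasquez.
Order: Bianchi, Vance, Castillo, Marchetti, Mendoza, Vasquez.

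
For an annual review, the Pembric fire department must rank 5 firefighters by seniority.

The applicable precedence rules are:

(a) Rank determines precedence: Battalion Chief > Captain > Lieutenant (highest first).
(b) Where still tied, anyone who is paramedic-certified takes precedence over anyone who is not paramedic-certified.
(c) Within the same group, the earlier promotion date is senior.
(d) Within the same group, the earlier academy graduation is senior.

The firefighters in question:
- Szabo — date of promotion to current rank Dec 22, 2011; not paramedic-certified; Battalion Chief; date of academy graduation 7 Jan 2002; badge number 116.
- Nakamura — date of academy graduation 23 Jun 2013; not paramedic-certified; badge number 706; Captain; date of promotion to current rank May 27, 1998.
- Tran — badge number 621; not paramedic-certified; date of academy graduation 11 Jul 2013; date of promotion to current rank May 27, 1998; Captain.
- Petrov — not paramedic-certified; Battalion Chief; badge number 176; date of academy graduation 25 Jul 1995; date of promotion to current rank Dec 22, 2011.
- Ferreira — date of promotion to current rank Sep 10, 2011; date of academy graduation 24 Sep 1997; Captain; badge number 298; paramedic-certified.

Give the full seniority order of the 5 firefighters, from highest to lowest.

By rank: Petrov and Szabo (Battalion Chief); then Ferreira, Nakamura and Tran (Captain).
Petrov and Szabo are each not paramedic-certified, so the next rule applies.
Petrov and Szabo both have date of promotion to current rank Dec 22, 2011, so the next rule applies.
Among Petrov and Szabo, by date of academy graduation (earlier first): Petrov (25 Jul 1995) before Szabo (7 Jan 2002).
Among Ferreira, Nakamura and Tran, paramedic-certified before not paramedic-certified: Ferreira (paramedic-certified) before Nakamura and Tran (not paramedic-certified).
Nakamura and Tran both have date of promotion to current rank May 27, 1998, so the next rule applies.
Among Nakamura and Tran, by date of academy graduation (earlier first): Nakamura (23 Jun 2013) before Tran (11 Jul 2013).
Full order: Petrov, Szabo, Ferreira, Nakamura, Tran.

Petrov, Szabo, Ferreira, Nakamura, Tran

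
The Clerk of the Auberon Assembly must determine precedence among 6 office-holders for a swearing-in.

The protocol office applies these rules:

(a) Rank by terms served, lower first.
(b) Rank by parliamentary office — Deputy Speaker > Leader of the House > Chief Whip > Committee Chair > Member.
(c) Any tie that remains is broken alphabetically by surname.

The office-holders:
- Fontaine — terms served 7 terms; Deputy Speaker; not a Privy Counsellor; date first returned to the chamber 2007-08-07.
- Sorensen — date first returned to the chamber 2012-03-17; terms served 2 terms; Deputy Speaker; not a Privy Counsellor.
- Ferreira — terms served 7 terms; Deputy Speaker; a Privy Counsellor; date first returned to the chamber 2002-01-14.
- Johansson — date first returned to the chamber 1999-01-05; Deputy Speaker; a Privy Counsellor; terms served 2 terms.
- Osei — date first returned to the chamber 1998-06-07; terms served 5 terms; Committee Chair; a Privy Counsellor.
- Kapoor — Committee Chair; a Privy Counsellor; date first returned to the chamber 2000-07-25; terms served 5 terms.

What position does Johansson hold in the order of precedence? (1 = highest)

1

By terms served (lower first): Johansson and Sorensen (both 2 terms); then Kapoor and Osei (both 5 terms); then Ferreira and Fontaine (both 7 terms).
Johansson and Sorensen are each Deputy Speaker, so the next rule applies.
Among Johansson and Sorensen, alphabetically by surname: Johansson before Sorensen.
Kapoor and Osei are each Committee Chair, so the next rule applies.
Among Kapoor and Osei, alphabetically by surname: Kapoor before Osei.
Ferreira and Fontaine are each Deputy Speaker, so the next rule applies.
Among Ferreira and Fontaine, alphabetically by surname: Ferreira before Fontaine.
Order: Johansson, Sorensen, Kapoor, Osei, Ferreira, Fontaine. So position 1.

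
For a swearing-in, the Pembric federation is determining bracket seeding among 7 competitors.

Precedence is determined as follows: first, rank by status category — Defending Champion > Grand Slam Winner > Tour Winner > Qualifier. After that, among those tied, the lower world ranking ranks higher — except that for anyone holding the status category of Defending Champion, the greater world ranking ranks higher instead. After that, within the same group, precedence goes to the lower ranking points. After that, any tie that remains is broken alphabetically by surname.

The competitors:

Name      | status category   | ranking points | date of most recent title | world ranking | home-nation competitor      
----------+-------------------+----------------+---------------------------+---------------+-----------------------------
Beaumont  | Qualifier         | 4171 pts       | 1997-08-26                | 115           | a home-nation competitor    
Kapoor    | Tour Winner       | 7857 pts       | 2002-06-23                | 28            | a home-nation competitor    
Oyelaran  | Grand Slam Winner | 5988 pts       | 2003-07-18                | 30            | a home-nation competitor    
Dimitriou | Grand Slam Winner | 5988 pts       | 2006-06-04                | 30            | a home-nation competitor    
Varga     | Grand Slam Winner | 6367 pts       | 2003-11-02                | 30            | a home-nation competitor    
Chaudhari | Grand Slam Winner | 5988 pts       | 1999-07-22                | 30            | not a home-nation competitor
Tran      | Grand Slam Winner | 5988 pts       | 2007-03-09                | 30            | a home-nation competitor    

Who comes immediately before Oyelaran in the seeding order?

Dimitriou

By status category: Chaudhari, Dimitriou, Oyelaran, Tran and Varga (Grand Slam Winner); then Kapoor (Tour Winner); then Beaumont (Qualifier).
Chaudhari, Dimitriou, Oyelaran, Tran and Varga all have world ranking 30, so the next rule applies.
Among Chaudhari, Dimitriou, Oyelaran, Tran and Varga, by ranking points (lower first): Chaudhari, Dimitriou, Oyelaran and Tran (5988 pts) before Varga (6367 pts).
Among Chaudhari, Dimitriou, Oyelaran and Tran, alphabetically by surname: Chaudhari before Dimitriou before Oyelaran before Tran.
Order: Chaudhari, Dimitriou, Oyelaran, Tran, Varga, Kapoor, Beaumont.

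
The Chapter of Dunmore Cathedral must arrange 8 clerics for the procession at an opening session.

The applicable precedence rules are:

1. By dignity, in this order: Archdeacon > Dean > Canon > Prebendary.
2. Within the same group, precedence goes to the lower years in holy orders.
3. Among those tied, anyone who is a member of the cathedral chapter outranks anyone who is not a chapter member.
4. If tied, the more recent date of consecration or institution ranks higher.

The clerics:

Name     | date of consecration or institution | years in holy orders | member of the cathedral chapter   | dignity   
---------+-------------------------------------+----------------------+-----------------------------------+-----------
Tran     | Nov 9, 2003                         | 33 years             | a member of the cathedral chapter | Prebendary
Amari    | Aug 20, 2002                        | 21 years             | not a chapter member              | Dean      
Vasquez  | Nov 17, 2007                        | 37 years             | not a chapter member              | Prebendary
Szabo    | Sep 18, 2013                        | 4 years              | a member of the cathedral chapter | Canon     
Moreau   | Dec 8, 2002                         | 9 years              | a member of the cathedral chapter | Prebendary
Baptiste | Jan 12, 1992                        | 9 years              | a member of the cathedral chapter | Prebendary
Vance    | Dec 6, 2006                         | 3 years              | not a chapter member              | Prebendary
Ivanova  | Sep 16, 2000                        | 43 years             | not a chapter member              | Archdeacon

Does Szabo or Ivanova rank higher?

By dignity: Ivanova (Archdeacon); then Amari (Dean); then Szabo (Canon); then Vance, Moreau, Baptiste, Tran and Vasquez (Prebendary).
Among Vance, Moreau, Baptiste, Tran and Vasquez, by years in holy orders (lower first): Vance (3 years) before Moreau and Baptiste (9 years) before Tran (33 years) before Vasquez (37 years).
Moreau and Baptiste are each a member of the cathedral chapter, so the next rule applies.
Among Moreau and Baptiste, by date of consecration or institution (later first): Moreau (Dec 8, 2002) before Baptiste (Jan 12, 1992).
So Ivanova takes precedence.

Ivanova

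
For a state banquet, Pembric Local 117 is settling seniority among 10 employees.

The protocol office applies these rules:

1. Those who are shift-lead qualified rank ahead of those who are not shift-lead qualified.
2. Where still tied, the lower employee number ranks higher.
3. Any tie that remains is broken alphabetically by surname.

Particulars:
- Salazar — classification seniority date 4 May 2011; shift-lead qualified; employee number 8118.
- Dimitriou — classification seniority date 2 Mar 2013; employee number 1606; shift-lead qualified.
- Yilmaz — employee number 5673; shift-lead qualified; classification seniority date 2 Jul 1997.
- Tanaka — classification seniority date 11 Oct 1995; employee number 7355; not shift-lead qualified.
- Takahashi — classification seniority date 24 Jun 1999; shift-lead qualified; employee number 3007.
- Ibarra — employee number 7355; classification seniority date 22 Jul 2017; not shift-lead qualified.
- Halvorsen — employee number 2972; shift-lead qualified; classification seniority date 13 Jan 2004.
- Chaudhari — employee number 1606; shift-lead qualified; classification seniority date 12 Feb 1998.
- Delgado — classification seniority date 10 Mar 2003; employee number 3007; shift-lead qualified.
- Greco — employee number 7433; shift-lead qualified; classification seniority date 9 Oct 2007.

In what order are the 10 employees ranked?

Chaudhari, Dimitriou, Halvorsen, Delgado, Takahashi, Yilmaz, Greco, Salazar, Ibarra, Tanaka

By the first rule: Chaudhari, Dimitriou, Halvorsen, Delgado, Takahashi, Yilmaz, Greco and Salazar (each shift-lead qualified); then Ibarra and Tanaka (both not shift-lead qualified).
Among Chaudhari, Dimitriou, Halvorsen, Delgado, Takahashi, Yilmaz, Greco and Salazar, by employee number (lower first): Chaudhari and Dimitriou (1606) before Halvorsen (2972) before Delgado and Takahashi (3007) before Yilmaz (5673) before Greco (7433) before Salazar (8118).
Among Chaudhari and Dimitriou, alphabetically by surname: Chaudhari before Dimitriou.
Among Delgado and Takahashi, alphabetically by surname: Delgado before Takahashi.
Ibarra and Tanaka both have employee number 7355, so the next rule applies.
Among Ibarra and Tanaka, alphabetically by surname: Ibarra before Tanaka.
Full order: Chaudhari, Dimitriou, Halvorsen, Delgado, Takahashi, Yilmaz, Greco, Salazar, Ibarra, Tanaka.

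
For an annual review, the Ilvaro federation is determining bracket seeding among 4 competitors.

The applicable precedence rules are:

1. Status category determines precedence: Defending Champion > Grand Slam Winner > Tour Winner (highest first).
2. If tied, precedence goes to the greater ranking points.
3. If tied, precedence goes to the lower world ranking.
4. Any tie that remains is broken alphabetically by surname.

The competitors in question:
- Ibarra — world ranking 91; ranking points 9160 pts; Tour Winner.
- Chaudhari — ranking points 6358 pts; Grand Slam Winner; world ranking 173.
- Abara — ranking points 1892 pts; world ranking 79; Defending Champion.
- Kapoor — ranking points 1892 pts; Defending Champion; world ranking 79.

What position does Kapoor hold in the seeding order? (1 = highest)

By status category: Abara and Kapoor (Defending Champion); then Chaudhari (Grand Slam Winner); then Ibarra (Tour Winner).
Abara and Kapoor both have ranking points 1892 pts, so the next rule applies.
Abara and Kapoor both have world ranking 79, so the next rule applies.
Among Abara and Kapoor, alphabetically by surname: Abara before Kapoor.
Order: Abara, Kapoor, Chaudhari, Ibarra. So position 2.

2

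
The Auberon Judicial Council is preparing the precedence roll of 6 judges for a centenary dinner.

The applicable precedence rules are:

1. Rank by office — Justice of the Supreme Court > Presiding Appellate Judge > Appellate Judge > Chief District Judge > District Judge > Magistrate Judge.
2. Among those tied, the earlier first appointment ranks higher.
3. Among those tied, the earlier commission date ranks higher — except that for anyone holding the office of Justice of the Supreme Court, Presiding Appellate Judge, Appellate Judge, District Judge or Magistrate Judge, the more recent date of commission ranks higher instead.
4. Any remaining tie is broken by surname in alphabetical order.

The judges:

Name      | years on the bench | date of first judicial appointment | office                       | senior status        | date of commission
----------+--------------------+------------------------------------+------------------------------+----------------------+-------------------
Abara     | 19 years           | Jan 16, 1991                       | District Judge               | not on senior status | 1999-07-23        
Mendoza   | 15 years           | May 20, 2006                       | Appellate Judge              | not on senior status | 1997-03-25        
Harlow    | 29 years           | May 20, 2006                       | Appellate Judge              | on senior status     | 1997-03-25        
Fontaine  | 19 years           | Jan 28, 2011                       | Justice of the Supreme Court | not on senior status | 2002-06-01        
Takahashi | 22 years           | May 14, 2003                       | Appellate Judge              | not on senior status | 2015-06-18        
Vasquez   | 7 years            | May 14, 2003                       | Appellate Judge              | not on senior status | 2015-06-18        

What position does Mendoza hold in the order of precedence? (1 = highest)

5

By office: Fontaine (Justice of the Supreme Court); then Takahashi, Vasquez, Harlow and Mendoza (Appellate Judge); then Abara (District Judge).
Among Takahashi, Vasquez, Harlow and Mendoza, by date of first judicial appointment (earlier first): Takahashi and Vasquez (May 14, 2003) before Harlow and Mendoza (May 20, 2006).
Takahashi and Vasquez both have date of commission 2015-06-18, so the next rule applies.
Among Takahashi and Vasquez, alphabetically by surname: Takahashi before Vasquez.
Harlow and Mendoza both have date of commission 1997-03-25, so the next rule applies.
Among Harlow and Mendoza, alphabetically by surname: Harlow before Mendoza.
Order: Fontaine, Takahashi, Vasquez, Harlow, Mendoza, Abara. So position 5.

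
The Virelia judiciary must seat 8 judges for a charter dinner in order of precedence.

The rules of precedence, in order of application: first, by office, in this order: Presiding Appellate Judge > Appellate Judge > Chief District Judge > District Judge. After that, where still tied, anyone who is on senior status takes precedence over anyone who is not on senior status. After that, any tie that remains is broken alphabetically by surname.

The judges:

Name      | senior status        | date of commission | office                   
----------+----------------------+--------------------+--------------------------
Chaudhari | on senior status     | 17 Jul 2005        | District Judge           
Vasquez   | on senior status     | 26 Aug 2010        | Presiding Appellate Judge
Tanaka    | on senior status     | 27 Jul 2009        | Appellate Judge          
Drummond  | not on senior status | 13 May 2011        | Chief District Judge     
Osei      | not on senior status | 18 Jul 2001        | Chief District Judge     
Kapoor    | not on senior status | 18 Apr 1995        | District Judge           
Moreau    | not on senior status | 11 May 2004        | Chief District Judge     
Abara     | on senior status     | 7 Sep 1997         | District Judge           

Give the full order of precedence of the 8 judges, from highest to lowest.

By office: Vasquez (Presiding Appellate Judge); then Tanaka (Appellate Judge); then Drummond, Moreau and Osei (Chief District Judge); then Abara, Chaudhari and Kapoor (District Judge).
Drummond, Moreau and Osei are each not on senior status, so the next rule applies.
Among Drummond, Moreau and Osei, alphabetically by surname: Drummond before Moreau before Osei.
Among Abara, Chaudhari and Kapoor, on senior status before not on senior status: Abara and Chaudhari (on senior status) before Kapoor (not on senior status).
Among Abara and Chaudhari, alphabetically by surname: Abara before Chaudhari.
Full order: Vasquez, Tanaka, Drummond, Moreau, Osei, Abara, Chaudhari, Kapoor.

Vasquez, Tanaka, Drummond, Moreau, Osei, Abara, Chaudhari, Kapoor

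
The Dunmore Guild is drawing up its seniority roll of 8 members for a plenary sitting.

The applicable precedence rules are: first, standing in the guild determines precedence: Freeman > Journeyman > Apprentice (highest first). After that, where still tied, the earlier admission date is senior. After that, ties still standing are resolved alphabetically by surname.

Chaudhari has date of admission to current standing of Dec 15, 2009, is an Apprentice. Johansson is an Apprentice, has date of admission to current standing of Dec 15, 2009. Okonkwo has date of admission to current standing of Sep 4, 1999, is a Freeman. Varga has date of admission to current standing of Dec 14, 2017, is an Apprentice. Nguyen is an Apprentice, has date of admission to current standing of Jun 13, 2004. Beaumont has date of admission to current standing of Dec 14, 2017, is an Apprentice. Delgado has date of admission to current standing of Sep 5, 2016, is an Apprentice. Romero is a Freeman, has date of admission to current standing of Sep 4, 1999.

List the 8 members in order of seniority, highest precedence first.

Okonkwo, Romero, Nguyen, Chaudhari, Johansson, Delgado, Beaumont, Varga

By standing in the guild: Okonkwo and Romero (Freeman); then Nguyen, Chaudhari, Johansson, Delgado, Beaumont and Varga (Apprentice).
Okonkwo and Romero both have date of admission to current standing Sep 4, 1999, so the next rule applies.
Among Okonkwo and Romero, alphabetically by surname: Okonkwo before Romero.
Among Nguyen, Chaudhari, Johansson, Delgado, Beaumont and Varga, by date of admission to current standing (earlier first): Nguyen (Jun 13, 2004) before Chaudhari and Johansson (Dec 15, 2009) before Delgado (Sep 5, 2016) before Beaumont and Varga (Dec 14, 2017).
Among Chaudhari and Johansson, alphabetically by surname: Chaudhari before Johansson.
Among Beaumont and Varga, alphabetically by surname: Beaumont before Varga.
Full order: Okonkwo, Romero, Nguyen, Chaudhari, Johansson, Delgado, Beaumont, Varga.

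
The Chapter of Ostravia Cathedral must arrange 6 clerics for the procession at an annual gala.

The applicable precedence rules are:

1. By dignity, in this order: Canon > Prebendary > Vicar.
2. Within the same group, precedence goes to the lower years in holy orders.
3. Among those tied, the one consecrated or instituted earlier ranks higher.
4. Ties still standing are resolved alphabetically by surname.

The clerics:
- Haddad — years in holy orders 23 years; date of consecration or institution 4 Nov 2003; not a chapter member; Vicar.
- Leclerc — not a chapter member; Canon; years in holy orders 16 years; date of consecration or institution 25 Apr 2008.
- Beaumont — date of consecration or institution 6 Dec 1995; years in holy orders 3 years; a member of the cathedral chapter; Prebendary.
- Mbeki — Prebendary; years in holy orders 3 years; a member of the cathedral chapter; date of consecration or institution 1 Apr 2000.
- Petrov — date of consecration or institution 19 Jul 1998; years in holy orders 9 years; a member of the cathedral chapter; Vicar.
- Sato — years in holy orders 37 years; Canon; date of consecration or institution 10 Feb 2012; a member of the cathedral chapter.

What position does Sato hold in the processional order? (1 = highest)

By dignity: Leclerc and Sato (Canon); then Beaumont and Mbeki (Prebendary); then Petrov and Haddad (Vicar).
Among Leclerc and Sato, by years in holy orders (lower first): Leclerc (16 years) before Sato (37 years).
Beaumont and Mbeki both have years in holy orders 3 years, so the next rule applies.
Among Beaumont and Mbeki, by date of consecration or institution (earlier first): Beaumont (6 Dec 1995) before Mbeki (1 Apr 2000).
Among Petrov and Haddad, by years in holy orders (lower first): Petrov (9 years) before Haddad (23 years).
Order: Leclerc, Sato, Beaumont, Mbeki, Petrov, Haddad. So position 2.

2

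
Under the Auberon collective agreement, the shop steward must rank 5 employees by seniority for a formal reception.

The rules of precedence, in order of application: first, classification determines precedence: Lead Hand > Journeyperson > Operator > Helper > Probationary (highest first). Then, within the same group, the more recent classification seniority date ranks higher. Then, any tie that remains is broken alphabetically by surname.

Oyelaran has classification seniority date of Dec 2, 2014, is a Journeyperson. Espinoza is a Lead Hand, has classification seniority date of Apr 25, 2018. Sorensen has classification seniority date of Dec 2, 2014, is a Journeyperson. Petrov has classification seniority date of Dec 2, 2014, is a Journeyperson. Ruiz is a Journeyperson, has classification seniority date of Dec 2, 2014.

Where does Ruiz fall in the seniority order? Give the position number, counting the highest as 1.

By classification: Espinoza (Lead Hand); then Oyelaran, Petrov, Ruiz and Sorensen (Journeyperson).
Oyelaran, Petrov, Ruiz and Sorensen all have classification seniority date Dec 2, 2014, so the next rule applies.
Among Oyelaran, Petrov, Ruiz and Sorensen, alphabetically by surname: Oyelaran before Petrov before Ruiz before Sorensen.
Order: Espinoza, Oyelaran, Petrov, Ruiz, Sorensen. So position 4.

4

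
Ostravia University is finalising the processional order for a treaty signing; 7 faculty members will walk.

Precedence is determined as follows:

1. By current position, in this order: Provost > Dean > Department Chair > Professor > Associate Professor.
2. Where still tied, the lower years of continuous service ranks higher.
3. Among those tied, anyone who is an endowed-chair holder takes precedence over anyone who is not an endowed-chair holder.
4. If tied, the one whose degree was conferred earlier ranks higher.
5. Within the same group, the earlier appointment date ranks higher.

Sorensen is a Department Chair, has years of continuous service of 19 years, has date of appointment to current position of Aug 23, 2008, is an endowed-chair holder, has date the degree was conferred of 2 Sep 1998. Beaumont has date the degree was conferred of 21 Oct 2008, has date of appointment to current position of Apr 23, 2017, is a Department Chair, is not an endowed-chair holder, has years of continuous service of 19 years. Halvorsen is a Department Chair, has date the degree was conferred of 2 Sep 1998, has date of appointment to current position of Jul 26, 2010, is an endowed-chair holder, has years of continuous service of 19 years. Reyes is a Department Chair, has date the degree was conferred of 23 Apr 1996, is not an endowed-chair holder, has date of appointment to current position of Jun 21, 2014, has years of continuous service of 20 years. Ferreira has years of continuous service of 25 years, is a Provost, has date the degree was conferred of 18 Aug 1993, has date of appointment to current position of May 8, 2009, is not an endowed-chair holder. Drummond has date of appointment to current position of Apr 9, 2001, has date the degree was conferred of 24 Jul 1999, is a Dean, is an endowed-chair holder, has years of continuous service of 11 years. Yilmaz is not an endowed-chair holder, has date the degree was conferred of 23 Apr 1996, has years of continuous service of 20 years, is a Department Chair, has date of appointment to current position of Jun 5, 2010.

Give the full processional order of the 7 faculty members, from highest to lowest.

Ferreira, Drummond, Sorensen, Halvorsen, Beaumont, Yilmaz, Reyes

By current position: Ferreira (Provost); then Drummond (Dean); then Sorensen, Halvorsen, Beaumont, Yilmaz and Reyes (Department Chair).
Among Sorensen, Halvorsen, Beaumont, Yilmaz and Reyes, by years of continuous service (lower first): Sorensen, Halvorsen and Beaumont (19 years) before Yilmaz and Reyes (20 years).
Among Sorensen, Halvorsen and Beaumont, an endowed-chair holder before not an endowed-chair holder: Sorensen and Halvorsen (an endowed-chair holder) before Beaumont (not an endowed-chair holder).
Sorensen and Halvorsen both have date the degree was conferred 2 Sep 1998, so the next rule applies.
Among Sorensen and Halvorsen, by date of appointment to current position (earlier first): Sorensen (Aug 23, 2008) before Halvorsen (Jul 26, 2010).
Yilmaz and Reyes are each not an endowed-chair holder, so the next rule applies.
Yilmaz and Reyes both have date the degree was conferred 23 Apr 1996, so the next rule applies.
Among Yilmaz and Reyes, by date of appointment to current position (earlier first): Yilmaz (Jun 5, 2010) before Reyes (Jun 21, 2014).
Full order: Ferreira, Drummond, Sorensen, Halvorsen, Beaumont, Yilmaz, Reyes.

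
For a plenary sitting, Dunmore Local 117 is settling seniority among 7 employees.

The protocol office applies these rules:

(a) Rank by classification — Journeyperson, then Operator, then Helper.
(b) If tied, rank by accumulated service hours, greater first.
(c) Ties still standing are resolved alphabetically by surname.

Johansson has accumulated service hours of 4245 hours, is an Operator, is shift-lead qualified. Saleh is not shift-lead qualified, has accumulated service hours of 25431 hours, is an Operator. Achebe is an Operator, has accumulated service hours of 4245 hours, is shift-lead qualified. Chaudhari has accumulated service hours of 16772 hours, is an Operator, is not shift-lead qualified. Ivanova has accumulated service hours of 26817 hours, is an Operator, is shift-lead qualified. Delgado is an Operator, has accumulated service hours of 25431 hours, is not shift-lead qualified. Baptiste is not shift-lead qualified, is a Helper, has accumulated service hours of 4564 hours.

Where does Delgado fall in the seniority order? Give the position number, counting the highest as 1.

By classification: Ivanova, Delgado, Saleh, Chaudhari, Achebe and Johansson (Operator); then Baptiste (Helper).
Among Ivanova, Delgado, Saleh, Chaudhari, Achebe and Johansson, by accumulated service hours (higher first): Ivanova (26817 hours) before Delgado and Saleh (25431 hours) before Chaudhari (16772 hours) before Achebe and Johansson (4245 hours).
Among Delgado and Saleh, alphabetically by surname: Delgado before Saleh.
Among Achebe and Johansson, alphabetically by surname: Achebe before Johansson.
Order: Ivanova, Delgado, Saleh, Chaudhari, Achebe, Johansson, Baptiste. So position 2.

2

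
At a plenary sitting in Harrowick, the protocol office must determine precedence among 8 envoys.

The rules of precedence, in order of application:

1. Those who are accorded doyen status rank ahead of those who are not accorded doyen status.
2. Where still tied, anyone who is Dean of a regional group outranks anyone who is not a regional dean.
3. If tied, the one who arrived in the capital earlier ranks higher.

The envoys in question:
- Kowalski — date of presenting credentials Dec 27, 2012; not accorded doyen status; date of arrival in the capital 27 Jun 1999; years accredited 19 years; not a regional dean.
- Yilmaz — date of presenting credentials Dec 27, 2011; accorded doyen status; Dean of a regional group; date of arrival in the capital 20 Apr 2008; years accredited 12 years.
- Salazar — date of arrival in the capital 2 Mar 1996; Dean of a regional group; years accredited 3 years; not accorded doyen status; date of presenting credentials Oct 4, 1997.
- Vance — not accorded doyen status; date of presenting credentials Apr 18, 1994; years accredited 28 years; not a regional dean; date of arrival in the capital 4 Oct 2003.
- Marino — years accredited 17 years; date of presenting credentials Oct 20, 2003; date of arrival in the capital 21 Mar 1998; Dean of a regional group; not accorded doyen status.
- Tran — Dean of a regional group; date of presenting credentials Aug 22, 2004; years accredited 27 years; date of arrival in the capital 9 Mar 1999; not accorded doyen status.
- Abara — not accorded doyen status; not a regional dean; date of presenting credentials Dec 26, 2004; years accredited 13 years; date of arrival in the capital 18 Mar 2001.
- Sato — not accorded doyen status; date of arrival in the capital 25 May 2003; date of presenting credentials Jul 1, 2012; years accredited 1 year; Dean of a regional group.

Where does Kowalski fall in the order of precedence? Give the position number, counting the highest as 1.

6

By the first rule: Yilmaz (accorded doyen status); then Salazar, Marino, Tran, Sato, Kowalski, Abara and Vance (each not accorded doyen status).
Among Salazar, Marino, Tran, Sato, Kowalski, Abara and Vance, Dean of a regional group before not a regional dean: Salazar, Marino, Tran and Sato (Dean of a regional group) before Kowalski, Abara and Vance (not a regional dean).
Among Salazar, Marino, Tran and Sato, by date of arrival in the capital (earlier first): Salazar (2 Mar 1996) before Marino (21 Mar 1998) before Tran (9 Mar 1999) before Sato (25 May 2003).
Among Kowalski, Abara and Vance, by date of arrival in the capital (earlier first): Kowalski (27 Jun 1999) before Abara (18 Mar 2001) before Vance (4 Oct 2003).
Order: Yilmaz, Salazar, Marino, Tran, Sato, Kowalski, Abara, Vance. So position 6.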